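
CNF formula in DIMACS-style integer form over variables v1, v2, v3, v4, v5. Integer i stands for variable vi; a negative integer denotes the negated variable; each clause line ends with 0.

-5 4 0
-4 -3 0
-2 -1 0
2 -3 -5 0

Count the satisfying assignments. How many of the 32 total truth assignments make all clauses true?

12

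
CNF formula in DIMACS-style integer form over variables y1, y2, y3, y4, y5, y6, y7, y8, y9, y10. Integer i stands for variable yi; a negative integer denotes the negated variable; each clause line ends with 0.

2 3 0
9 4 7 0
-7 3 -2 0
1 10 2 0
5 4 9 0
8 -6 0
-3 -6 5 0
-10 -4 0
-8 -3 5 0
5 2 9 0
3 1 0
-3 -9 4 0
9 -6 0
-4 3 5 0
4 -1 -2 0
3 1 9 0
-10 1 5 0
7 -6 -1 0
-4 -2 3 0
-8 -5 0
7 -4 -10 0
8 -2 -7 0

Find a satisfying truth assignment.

y1=True, y2=False, y3=True, y4=True, y5=False, y6=False, y7=True, y8=False, y9=True, y10=False

Check each clause:
  1. (y3 ∨ y2) — y3 is true.
  2. (y4 ∨ y7 ∨ y9) — y9 is true.
  3. (¬y7 ∨ y3 ∨ ¬y2) — y3 is true.
  4. (y2 ∨ y1 ∨ y10) — y1 is true.
  5. (y4 ∨ y5 ∨ y9) — y9 is true.
  6. (¬y6 ∨ y8) — ¬y6 is true.
  7. (¬y6 ∨ ¬y3 ∨ y5) — ¬y6 is true.
  8. (¬y4 ∨ ¬y10) — ¬y10 is true.
  9. (¬y8 ∨ ¬y3 ∨ y5) — ¬y8 is true.
  10. (y5 ∨ y2 ∨ y9) — y9 is true.
  11. (y1 ∨ y3) — y1 is true.
  12. (y4 ∨ ¬y9 ∨ ¬y3) — y4 is true.
  13. (¬y6 ∨ y9) — y9 is true.
  14. (y5 ∨ y3 ∨ ¬y4) — y3 is true.
  15. (¬y1 ∨ ¬y2 ∨ y4) — y4 is true.
  16. (y1 ∨ y9 ∨ y3) — y9 is true.
  17. (y5 ∨ y1 ∨ ¬y10) — y1 is true.
  18. (¬y1 ∨ y7 ∨ ¬y6) — ¬y6 is true.
  19. (¬y2 ∨ y3 ∨ ¬y4) — y3 is true.
  20. (¬y5 ∨ ¬y8) — ¬y8 is true.
  21. (¬y10 ∨ ¬y4 ∨ y7) — ¬y10 is true.
  22. (y8 ∨ ¬y2 ∨ ¬y7) — ¬y2 is true.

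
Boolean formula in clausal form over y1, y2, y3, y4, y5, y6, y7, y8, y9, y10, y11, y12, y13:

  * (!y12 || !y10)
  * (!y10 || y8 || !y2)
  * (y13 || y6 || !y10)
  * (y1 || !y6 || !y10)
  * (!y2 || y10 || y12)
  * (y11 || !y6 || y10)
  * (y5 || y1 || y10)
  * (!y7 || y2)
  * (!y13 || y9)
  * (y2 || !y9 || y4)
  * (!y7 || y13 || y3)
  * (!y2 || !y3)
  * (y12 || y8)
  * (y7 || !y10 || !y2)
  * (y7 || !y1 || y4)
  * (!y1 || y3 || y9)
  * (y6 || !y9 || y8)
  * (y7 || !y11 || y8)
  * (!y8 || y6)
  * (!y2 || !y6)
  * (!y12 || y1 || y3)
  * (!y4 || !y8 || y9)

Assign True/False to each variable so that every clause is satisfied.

y1=True, y2=False, y3=True, y4=True, y5=True, y6=True, y7=False, y8=True, y9=True, y10=True, y11=True, y12=False, y13=False

Check each clause:
  1. (!y12 || !y10) — !y12 is true.
  2. (y8 || !y2 || !y10) — y8 is true.
  3. (!y10 || y13 || y6) — y6 is true.
  4. (!y10 || y1 || !y6) — y1 is true.
  5. (y10 || y12 || !y2) — y10 is true.
  6. (!y6 || y11 || y10) — y11 is true.
  7. (y5 || y1 || y10) — y1 is true.
  8. (!y7 || y2) — !y7 is true.
  9. (y9 || !y13) — y9 is true.
  10. (!y9 || y2 || y4) — y4 is true.
  11. (y3 || !y7 || y13) — !y7 is true.
  12. (!y2 || !y3) — !y2 is true.
  13. (y12 || y8) — y8 is true.
  14. (y7 || !y2 || !y10) — !y2 is true.
  15. (!y1 || y4 || y7) — y4 is true.
  16. (y9 || y3 || !y1) — y9 is true.
  17. (y6 || y8 || !y9) — y8 is true.
  18. (!y11 || y7 || y8) — y8 is true.
  19. (!y8 || y6) — y6 is true.
  20. (!y2 || !y6) — !y2 is true.
  21. (!y12 || y1 || y3) — y1 is true.
  22. (!y4 || y9 || !y8) — y9 is true.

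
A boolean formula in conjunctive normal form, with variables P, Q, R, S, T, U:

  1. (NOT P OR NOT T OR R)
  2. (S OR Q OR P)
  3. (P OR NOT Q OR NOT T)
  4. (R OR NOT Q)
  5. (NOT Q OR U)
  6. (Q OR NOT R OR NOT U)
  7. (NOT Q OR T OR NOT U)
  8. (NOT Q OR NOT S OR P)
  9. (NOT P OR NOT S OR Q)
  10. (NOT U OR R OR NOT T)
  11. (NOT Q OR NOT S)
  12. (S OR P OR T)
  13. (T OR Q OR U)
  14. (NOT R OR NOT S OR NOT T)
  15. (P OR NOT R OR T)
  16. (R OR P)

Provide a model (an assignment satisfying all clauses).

Try P = True.
Set Q = True and propagate.
  then R is forced to True.
  then U is forced to True.
  then T is forced to True.
  then S is forced to False.
Every clause has at least one true literal under this assignment.
Check each clause:
  1. (R OR NOT P OR NOT T) — R is true.
  2. (P OR Q OR S) — P is true.
  3. (NOT Q OR P OR NOT T) — P is true.
  4. (R OR NOT Q) — R is true.
  5. (NOT Q OR U) — U is true.
  6. (Q OR NOT U OR NOT R) — Q is true.
  7. (T OR NOT Q OR NOT U) — T is true.
  8. (NOT Q OR NOT S OR P) — P is true.
  9. (Q OR NOT S OR NOT P) — Q is true.
  10. (NOT T OR NOT U OR R) — R is true.
  11. (NOT S OR NOT Q) — NOT S is true.
  12. (T OR P OR S) — P is true.
  13. (T OR Q OR U) — Q is true.
  14. (NOT S OR NOT R OR NOT T) — NOT S is true.
  15. (T OR P OR NOT R) — P is true.
  16. (P OR R) — P is true.

P=T, Q=T, R=T, S=F, T=T, U=T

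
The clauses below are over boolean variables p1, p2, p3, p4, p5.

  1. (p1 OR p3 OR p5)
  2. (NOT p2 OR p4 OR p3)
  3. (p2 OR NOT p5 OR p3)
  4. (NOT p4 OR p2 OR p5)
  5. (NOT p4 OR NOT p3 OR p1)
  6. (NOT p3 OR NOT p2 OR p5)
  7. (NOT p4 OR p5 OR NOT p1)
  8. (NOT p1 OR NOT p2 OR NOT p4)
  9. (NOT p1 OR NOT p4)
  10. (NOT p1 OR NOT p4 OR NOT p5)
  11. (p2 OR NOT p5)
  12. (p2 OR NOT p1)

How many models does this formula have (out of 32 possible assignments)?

4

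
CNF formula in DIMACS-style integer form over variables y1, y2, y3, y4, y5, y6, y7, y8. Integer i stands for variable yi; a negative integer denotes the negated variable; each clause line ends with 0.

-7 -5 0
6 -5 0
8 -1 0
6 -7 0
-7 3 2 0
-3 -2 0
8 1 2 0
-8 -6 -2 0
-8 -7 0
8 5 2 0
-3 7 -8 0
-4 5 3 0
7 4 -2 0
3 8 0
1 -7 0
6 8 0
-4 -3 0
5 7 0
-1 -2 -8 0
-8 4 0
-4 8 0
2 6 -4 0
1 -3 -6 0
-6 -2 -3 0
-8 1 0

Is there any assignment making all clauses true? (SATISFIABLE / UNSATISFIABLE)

SATISFIABLE

Try y1 = True.
  then y8 is forced to True.
  then y7 is forced to False.
  then y3 is forced to False.
  then y5 is forced to True.
  then y6 is forced to True.
  then y2 is forced to False.
  then y4 is forced to True.
So y1=T, y2=F, y3=F, y4=T, y5=T, y6=T, y7=F, y8=T is a satisfying assignment.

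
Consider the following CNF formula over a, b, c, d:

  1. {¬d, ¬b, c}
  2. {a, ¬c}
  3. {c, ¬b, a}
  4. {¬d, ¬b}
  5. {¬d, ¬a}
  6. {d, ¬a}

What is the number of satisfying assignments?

Satisfying assignments:
  a=0 b=0 c=0 d=0
  a=0 b=0 c=0 d=1
Count: 2.

2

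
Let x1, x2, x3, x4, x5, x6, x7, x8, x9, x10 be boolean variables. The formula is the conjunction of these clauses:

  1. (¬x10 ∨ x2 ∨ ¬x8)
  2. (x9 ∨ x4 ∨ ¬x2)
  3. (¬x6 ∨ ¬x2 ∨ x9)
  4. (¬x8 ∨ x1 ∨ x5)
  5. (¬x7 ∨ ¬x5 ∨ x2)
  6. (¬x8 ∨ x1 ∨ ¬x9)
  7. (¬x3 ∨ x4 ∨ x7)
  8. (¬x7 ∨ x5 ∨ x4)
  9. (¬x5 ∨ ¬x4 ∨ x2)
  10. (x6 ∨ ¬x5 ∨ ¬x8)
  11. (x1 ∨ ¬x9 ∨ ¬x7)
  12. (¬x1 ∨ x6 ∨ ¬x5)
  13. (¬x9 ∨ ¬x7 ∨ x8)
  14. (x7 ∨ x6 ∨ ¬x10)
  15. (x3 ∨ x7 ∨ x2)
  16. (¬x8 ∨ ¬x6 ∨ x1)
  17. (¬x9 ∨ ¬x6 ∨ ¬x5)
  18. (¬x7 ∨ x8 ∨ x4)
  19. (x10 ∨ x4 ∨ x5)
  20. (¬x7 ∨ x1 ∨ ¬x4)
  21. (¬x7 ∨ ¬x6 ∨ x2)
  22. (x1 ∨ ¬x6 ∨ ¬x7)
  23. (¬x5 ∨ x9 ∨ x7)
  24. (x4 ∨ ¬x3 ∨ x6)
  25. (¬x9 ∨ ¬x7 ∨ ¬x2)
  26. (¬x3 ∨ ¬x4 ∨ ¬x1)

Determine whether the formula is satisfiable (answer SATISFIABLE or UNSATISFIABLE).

Try x1 = False.
Set x2 = True and propagate.
Set x3 = False and propagate.
For the remaining variables, x4 = True, x5 = False, x6 = True, x7 = False, x8 = False, x9 = True, x10 = False works.
Every clause has at least one true literal under this assignment.
So x1 = F, x2 = T, x3 = F, x4 = T, x5 = F, x6 = T, x7 = F, x8 = F, x9 = T, x10 = F is a satisfying assignment.

SATISFIABLE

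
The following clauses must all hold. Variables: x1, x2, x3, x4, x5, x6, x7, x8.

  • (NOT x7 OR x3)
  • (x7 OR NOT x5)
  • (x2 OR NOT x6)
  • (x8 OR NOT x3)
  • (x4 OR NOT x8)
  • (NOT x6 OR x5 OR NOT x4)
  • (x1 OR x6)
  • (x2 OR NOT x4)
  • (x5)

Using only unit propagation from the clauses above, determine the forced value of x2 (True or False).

True

Unit clause (x5) sets x5 = True.
In (x7 OR NOT x5), NOT x5 is now false; x7 must hold, so x7 = True.
From (x3 OR NOT x7) and x7 = True: x3 = True.
(x8 OR NOT x3) with x3 = True leaves only x8, so x8 = True.
From (NOT x8 OR x4) and x8 = True: x4 = True.
(x2 OR NOT x4): since x4 = True, the clause reduces to (x2). x2 = True.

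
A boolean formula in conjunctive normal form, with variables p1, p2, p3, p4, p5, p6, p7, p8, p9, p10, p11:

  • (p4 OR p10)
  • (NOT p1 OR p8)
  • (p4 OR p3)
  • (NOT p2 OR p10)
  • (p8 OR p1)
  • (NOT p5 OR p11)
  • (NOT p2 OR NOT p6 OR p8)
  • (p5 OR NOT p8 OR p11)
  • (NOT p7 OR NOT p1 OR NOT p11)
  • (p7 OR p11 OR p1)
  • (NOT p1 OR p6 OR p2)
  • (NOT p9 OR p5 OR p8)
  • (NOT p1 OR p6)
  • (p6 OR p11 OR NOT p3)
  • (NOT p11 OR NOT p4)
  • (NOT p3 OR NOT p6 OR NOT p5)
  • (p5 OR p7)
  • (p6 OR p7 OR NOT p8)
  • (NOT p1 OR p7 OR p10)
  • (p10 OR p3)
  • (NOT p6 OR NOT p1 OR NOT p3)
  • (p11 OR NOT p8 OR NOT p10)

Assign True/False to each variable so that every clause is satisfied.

Pure literal: p9 appears only negated; assign p9 = False.
Branch on p1: take p1 = False.
  then p8 is forced to True.
Try p2 = False.
Set p3 = True and propagate.
For the remaining variables, p4 = False, p5 = False, p6 = False, p7 = True, p10 = True, p11 = True works.

p1 = False, p2 = False, p3 = True, p4 = False, p5 = False, p6 = False, p7 = True, p8 = True, p9 = False, p10 = True, p11 = True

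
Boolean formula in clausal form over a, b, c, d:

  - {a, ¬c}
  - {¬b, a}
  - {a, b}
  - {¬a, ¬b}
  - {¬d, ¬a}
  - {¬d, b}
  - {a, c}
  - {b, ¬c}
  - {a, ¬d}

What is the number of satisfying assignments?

1

The models are:
  a=1 b=0 c=0 d=0
Count: 1.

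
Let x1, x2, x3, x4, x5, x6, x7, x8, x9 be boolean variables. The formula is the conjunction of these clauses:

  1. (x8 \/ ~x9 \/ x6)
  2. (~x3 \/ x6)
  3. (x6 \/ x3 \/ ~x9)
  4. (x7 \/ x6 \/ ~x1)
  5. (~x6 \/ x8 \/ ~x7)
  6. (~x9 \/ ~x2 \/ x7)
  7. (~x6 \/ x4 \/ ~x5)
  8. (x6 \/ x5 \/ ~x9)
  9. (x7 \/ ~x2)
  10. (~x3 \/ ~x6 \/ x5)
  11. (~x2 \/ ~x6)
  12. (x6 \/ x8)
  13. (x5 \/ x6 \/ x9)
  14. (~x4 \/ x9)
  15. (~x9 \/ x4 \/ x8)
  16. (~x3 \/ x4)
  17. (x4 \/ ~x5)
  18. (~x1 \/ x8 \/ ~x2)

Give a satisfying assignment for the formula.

x1 = F, x2 = F, x3 = F, x4 = F, x5 = F, x6 = T, x7 = F, x8 = T, x9 = F

x1 occurs only negated in the remaining clauses — set x1 = False.
Pure literal: x2 appears only negated; assign x2 = False.
Set x3 = False and propagate.
The remaining clauses are satisfied by x4 = False, x5 = False, x6 = True, x7 = False, x8 = True, x9 = False.
Every clause has at least one true literal under this assignment.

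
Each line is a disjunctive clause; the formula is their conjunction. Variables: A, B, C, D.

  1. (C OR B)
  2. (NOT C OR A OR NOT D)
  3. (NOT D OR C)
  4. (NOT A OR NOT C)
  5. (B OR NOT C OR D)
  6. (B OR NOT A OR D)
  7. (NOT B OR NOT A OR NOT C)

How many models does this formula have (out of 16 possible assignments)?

3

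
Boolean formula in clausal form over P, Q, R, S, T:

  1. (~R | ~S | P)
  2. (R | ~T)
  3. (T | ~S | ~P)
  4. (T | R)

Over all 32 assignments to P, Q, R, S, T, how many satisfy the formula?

10

Case analysis on R and T:
  R=T, T=T: Q free; 3 ways for (P,S) × 2^1 = 6.
  R=T, T=F: remaining (P,Q,S) ∈ {(F,F,F); (F,T,F); (T,F,F); (T,T,F)} — 4.
  R=F, T=T: a clause becomes empty — 0.
  R=F, T=F: a clause becomes empty — 0.
Total: 6 + 4 + 0 + 0 = 10.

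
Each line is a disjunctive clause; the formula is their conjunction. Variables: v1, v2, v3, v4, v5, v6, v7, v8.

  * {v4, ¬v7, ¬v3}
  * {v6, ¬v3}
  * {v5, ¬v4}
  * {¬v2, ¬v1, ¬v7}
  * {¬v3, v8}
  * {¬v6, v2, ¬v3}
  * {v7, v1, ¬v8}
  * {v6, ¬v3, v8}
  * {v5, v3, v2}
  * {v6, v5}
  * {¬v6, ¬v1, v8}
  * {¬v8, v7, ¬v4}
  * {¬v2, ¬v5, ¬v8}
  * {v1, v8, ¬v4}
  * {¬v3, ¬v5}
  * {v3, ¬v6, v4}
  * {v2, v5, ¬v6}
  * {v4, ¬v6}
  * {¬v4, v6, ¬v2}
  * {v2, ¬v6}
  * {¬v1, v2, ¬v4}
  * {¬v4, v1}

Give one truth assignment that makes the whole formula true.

Set v1 = True and propagate.
Set v2 = False and propagate.
  then v6 is forced to False.
  then v3 is forced to False.
  then v5 is forced to True.
  then v4 is forced to False.
v7, v8 are now unconstrained; take v7 = True, v8 = True.
Every clause has at least one true literal under this assignment.

v1=1  v2=0  v3=0  v4=0  v5=1  v6=0  v7=1  v8=1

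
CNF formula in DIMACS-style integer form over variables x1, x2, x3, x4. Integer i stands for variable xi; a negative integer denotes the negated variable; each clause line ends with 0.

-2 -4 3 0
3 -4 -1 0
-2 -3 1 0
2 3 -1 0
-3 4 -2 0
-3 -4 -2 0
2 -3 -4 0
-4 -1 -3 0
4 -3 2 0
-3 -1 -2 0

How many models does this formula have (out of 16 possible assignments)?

4

Satisfying assignments:
  x1=F x2=F x3=F x4=F
  x1=F x2=F x3=F x4=T
  x1=F x2=T x3=F x4=F
  x1=T x2=T x3=F x4=F
Count: 4.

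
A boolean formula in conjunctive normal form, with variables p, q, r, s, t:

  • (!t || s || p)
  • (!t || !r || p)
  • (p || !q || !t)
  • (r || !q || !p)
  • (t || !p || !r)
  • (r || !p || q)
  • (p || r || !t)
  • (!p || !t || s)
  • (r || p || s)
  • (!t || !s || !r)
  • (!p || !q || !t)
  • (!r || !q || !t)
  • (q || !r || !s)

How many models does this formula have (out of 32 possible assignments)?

The models are:
  p=F q=F r=F s=T t=F
  p=F q=F r=T s=F t=F
  p=F q=T r=F s=T t=F
  p=F q=T r=T s=F t=F
  p=F q=T r=T s=T t=F
That's 5 in total.

5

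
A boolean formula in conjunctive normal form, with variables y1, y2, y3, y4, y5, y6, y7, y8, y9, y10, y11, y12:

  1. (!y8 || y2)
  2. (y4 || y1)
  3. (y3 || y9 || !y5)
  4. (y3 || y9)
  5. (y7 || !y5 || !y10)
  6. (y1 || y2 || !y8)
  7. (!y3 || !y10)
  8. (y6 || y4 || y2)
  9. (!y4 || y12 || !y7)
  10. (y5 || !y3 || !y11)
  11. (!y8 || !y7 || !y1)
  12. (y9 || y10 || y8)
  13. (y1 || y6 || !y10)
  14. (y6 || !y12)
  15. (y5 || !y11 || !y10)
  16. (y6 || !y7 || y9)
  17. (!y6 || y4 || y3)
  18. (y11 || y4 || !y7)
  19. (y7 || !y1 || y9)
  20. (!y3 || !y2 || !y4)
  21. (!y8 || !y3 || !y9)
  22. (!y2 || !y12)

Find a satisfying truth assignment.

y1=T, y2=T, y3=F, y4=F, y5=F, y6=F, y7=F, y8=F, y9=T, y10=F, y11=F, y12=F

Try y1 = True.
Branch on y2: take y2 = True.
  then y12 is forced to False.
Set y3 = False and propagate.
  then y9 is forced to True.
The remaining clauses are satisfied by y4 = False, y5 = False, y6 = False, y7 = False, y8 = False, y10 = False, y11 = False.
Every clause has at least one true literal under this assignment.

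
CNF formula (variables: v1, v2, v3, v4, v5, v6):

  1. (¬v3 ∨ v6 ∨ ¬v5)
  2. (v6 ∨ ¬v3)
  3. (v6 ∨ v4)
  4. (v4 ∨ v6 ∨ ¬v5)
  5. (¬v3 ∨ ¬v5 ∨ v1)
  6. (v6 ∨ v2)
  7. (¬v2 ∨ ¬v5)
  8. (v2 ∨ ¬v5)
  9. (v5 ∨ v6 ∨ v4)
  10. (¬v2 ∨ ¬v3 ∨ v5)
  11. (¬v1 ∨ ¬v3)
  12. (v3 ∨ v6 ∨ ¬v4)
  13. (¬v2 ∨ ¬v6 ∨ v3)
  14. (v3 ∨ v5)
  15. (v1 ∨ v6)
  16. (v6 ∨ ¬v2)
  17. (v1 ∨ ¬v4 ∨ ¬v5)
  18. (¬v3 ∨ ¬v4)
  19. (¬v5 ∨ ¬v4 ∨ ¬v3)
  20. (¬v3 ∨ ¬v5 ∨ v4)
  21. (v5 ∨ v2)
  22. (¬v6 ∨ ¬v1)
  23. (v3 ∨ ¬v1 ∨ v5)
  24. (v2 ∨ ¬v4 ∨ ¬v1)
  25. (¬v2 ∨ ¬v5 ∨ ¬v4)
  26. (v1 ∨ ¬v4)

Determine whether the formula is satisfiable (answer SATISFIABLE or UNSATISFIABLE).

v5 = True:
  propagation gives v2=False; an empty clause results — contradiction.
v5 = False:
  propagation gives v3=True, v6=True, v2=False; an empty clause results — contradiction.
Every branch closes, so no satisfying assignment exists.

UNSATISFIABLE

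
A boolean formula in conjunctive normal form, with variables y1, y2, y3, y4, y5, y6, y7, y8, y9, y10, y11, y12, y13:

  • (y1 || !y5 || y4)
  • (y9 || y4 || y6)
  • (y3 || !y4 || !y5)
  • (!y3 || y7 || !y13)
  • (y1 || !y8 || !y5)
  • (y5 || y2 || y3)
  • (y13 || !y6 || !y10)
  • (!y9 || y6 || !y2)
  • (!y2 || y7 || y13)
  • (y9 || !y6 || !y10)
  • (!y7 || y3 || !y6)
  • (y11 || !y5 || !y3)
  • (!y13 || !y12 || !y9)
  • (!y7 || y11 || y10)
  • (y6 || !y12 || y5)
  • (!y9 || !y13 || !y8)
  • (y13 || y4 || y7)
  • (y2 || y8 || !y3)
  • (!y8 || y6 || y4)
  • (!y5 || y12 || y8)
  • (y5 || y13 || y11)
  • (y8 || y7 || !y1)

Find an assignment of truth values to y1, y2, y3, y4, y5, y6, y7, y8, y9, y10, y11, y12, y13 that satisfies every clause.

y1 = True  y2 = True  y3 = True  y4 = True  y5 = True  y6 = True  y7 = True  y8 = False  y9 = True  y10 = False  y11 = True  y12 = True  y13 = False

Check each clause:
  1. (!y5 || y4 || y1) — y1 is true.
  2. (y6 || y4 || y9) — y9 is true.
  3. (y3 || !y5 || !y4) — y3 is true.
  4. (!y3 || !y13 || y7) — !y13 is true.
  5. (y1 || !y5 || !y8) — !y8 is true.
  6. (y2 || y5 || y3) — y2 is true.
  7. (!y10 || !y6 || y13) — !y10 is true.
  8. (!y2 || !y9 || y6) — y6 is true.
  9. (y13 || y7 || !y2) — y7 is true.
  10. (y9 || !y6 || !y10) — y9 is true.
  11. (!y6 || !y7 || y3) — y3 is true.
  12. (!y5 || !y3 || y11) — y11 is true.
  13. (!y9 || !y12 || !y13) — !y13 is true.
  14. (y10 || y11 || !y7) — y11 is true.
  15. (y6 || y5 || !y12) — y5 is true.
  16. (!y9 || !y13 || !y8) — !y8 is true.
  17. (y4 || y7 || y13) — y4 is true.
  18. (y8 || !y3 || y2) — y2 is true.
  19. (!y8 || y4 || y6) — !y8 is true.
  20. (!y5 || y8 || y12) — y12 is true.
  21. (y11 || y5 || y13) — y11 is true.
  22. (y7 || !y1 || y8) — y7 is true.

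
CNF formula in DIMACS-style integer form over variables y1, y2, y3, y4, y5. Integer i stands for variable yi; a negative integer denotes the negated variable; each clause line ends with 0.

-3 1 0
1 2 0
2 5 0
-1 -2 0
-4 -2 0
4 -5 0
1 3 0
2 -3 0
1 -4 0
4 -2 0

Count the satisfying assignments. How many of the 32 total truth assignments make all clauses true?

1

The models are:
  y1=T y2=F y3=F y4=T y5=T
Count: 1.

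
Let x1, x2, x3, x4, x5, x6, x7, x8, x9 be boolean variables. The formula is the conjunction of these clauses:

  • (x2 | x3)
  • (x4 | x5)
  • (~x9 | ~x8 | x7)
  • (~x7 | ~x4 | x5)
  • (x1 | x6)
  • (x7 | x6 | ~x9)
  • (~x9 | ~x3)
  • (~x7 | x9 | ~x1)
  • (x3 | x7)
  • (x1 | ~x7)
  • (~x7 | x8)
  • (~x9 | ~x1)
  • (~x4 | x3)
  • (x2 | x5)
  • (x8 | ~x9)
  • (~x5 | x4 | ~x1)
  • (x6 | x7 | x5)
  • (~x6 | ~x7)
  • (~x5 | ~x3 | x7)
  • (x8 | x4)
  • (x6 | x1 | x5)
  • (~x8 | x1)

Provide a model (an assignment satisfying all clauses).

x1=0  x2=1  x3=1  x4=1  x5=0  x6=1  x7=0  x8=0  x9=0

x2 occurs only positively in the remaining clauses — set x2 = True.
Branch on x1: take x1 = False.
  then x6 is forced to True.
  then x7 is forced to False.
  then x3 is forced to True.
  then x9 is forced to False.
  then x5 is forced to False.
  then x4 is forced to True.
  then x8 is forced to False.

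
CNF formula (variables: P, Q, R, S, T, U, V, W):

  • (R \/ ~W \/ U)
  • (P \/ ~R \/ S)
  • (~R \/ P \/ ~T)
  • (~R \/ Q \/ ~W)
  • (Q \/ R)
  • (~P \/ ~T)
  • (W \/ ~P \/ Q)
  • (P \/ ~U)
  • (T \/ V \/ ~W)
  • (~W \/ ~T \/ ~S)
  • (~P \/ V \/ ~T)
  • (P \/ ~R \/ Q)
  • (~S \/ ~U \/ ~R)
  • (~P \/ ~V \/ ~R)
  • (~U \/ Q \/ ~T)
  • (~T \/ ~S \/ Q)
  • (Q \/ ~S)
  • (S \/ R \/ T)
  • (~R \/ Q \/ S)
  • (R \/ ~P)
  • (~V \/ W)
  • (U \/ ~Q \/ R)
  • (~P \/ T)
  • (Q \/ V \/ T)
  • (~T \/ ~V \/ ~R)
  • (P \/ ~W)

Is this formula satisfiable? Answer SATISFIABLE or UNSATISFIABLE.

SATISFIABLE

Branch on P: take P = False.
  then U is forced to False.
  then W is forced to False.
  then V is forced to False.
The remaining clauses are satisfied by Q = True, R = True, S = True, T = False.
So P=0, Q=1, R=1, S=1, T=0, U=0, V=0, W=0 is a satisfying assignment.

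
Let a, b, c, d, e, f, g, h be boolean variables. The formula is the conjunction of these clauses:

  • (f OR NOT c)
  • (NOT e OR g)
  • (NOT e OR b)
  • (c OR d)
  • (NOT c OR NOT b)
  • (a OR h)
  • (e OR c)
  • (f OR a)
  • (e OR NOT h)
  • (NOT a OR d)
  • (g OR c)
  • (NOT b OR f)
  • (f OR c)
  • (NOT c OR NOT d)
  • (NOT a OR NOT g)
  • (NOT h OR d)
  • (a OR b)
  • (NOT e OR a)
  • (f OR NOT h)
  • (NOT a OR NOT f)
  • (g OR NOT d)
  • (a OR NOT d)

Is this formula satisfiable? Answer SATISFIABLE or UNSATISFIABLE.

UNSATISFIABLE

a = True:
  propagation gives d=True, c=False, e=True, g=True; an empty clause results — contradiction.
a = False:
  propagation gives h=True, f=True, e=True; an empty clause results — contradiction.
Every branch closes, so no satisfying assignment exists.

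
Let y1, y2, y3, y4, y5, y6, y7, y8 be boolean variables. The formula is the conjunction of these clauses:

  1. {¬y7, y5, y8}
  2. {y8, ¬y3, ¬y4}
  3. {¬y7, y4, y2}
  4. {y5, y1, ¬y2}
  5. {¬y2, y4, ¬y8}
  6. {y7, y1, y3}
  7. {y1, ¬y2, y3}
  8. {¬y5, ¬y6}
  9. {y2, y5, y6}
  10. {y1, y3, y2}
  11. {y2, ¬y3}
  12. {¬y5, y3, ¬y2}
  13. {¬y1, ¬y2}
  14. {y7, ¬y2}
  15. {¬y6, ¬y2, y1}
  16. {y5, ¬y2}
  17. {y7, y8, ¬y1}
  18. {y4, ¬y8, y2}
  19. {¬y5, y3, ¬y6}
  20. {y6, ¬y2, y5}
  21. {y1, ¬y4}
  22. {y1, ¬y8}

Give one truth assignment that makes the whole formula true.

y1 = 1, y2 = 0, y3 = 0, y4 = 1, y5 = 1, y6 = 0, y7 = 0, y8 = 1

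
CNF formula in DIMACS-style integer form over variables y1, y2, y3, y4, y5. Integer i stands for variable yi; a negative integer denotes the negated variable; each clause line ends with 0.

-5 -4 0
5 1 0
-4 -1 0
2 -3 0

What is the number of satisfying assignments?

Case analysis on y1 and y4:
  y1=T, y4=T: a clause becomes empty — 0.
  y1=T, y4=F: y5 free; 3 ways for (y2,y3) × 2^1 = 6.
  y1=F, y4=T: a clause becomes empty — 0.
  y1=F, y4=F: remaining (y2,y3,y5) ∈ {(F,F,T); (T,F,T); (T,T,T)} — 3.
Total: 0 + 6 + 0 + 3 = 9.

9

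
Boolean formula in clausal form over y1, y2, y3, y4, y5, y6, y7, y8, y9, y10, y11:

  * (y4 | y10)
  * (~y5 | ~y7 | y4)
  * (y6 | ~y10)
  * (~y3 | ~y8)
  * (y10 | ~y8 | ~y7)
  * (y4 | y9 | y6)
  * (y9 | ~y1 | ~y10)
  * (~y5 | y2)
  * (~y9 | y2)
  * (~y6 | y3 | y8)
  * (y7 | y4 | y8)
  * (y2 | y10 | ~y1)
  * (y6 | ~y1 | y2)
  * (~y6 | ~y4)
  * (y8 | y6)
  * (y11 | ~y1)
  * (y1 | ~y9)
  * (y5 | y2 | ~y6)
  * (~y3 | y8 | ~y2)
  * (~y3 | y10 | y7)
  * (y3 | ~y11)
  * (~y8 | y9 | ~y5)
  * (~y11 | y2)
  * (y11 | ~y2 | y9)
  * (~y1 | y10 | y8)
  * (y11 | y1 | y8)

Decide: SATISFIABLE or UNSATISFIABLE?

SATISFIABLE

Try y1 = False.
  then y9 is forced to False.
Try y2 = False.
  then y5 is forced to False.
  then y6 is forced to False.
  then y10 is forced to False.
  then y4 is forced to True.
  then y8 is forced to True.
  then y3 is forced to False.
  then y7 is forced to False.
  then y11 is forced to False.
So y1=F, y2=F, y3=F, y4=T, y5=F, y6=F, y7=F, y8=T, y9=F, y10=F, y11=F is a satisfying assignment.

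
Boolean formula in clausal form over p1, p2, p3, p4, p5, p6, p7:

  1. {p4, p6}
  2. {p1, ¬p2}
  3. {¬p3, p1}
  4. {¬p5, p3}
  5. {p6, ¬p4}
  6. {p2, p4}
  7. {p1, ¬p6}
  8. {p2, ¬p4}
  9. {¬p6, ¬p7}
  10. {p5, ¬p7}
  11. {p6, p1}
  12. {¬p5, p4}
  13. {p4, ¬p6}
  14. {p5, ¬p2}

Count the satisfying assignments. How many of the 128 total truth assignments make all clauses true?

The models are:
  p1=1 p2=1 p3=1 p4=1 p5=1 p6=1 p7=0
Count: 1.

1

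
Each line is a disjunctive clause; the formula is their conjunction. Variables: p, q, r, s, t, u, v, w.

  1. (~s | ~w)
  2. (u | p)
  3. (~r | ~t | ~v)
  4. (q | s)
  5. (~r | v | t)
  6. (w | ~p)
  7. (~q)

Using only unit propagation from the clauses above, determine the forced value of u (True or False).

True

Unit clause (~q) sets q = False.
(q | s) with q = False leaves only s, so s = True.
(~w | ~s) with s = True leaves only ~w, so w = False.
In (w | ~p), w is now false; ~p must hold, so p = False.
In (u | p), p is now false; u must hold, so u = True.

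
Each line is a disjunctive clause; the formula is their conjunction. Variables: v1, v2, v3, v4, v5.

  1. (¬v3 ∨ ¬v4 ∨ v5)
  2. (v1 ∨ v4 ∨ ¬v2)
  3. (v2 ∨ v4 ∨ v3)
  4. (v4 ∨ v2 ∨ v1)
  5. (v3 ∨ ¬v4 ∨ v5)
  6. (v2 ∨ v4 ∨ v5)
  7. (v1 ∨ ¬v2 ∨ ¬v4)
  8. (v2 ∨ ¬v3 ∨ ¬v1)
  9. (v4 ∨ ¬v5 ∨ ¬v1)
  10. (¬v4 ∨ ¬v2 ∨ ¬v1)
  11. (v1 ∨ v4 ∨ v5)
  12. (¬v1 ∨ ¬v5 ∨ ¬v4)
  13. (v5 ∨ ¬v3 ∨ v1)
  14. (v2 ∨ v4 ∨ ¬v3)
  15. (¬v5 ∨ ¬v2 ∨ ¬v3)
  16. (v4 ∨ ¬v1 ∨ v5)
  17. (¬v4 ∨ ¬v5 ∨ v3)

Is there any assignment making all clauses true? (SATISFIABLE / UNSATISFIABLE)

Try v1 = False.
Branch on v2: take v2 = False.
  then v4 is forced to True.
Try v3 = True.
  then v5 is forced to True.
Every clause has at least one true literal under this assignment.
So v1 = F, v2 = F, v3 = T, v4 = T, v5 = T is a satisfying assignment.

SATISFIABLE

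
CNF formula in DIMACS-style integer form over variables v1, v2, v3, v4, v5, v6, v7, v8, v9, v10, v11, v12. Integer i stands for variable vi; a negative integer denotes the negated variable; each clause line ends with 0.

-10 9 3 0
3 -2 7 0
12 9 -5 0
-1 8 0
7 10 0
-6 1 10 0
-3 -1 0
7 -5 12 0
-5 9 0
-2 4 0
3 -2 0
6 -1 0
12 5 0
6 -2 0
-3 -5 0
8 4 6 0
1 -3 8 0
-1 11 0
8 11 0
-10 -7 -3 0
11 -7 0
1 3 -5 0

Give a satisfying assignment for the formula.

v1=T, v2=F, v3=F, v4=T, v5=F, v6=T, v7=T, v8=T, v9=F, v10=F, v11=T, v12=T

Check each clause:
  1. (¬v10 ∨ v9 ∨ v3) — ¬v10 is true.
  2. (v3 ∨ v7 ∨ ¬v2) — ¬v2 is true.
  3. (v12 ∨ v9 ∨ ¬v5) — ¬v5 is true.
  4. (¬v1 ∨ v8) — v8 is true.
  5. (v7 ∨ v10) — v7 is true.
  6. (v10 ∨ ¬v6 ∨ v1) — v1 is true.
  7. (¬v1 ∨ ¬v3) — ¬v3 is true.
  8. (v7 ∨ v12 ∨ ¬v5) — ¬v5 is true.
  9. (v9 ∨ ¬v5) — ¬v5 is true.
  10. (v4 ∨ ¬v2) — v4 is true.
  11. (v3 ∨ ¬v2) — ¬v2 is true.
  12. (¬v1 ∨ v6) — v6 is true.
  13. (v5 ∨ v12) — v12 is true.
  14. (¬v2 ∨ v6) — ¬v2 is true.
  15. (¬v3 ∨ ¬v5) — ¬v5 is true.
  16. (v6 ∨ v4 ∨ v8) — v8 is true.
  17. (v8 ∨ v1 ∨ ¬v3) — v8 is true.
  18. (v11 ∨ ¬v1) — v11 is true.
  19. (v8 ∨ v11) — v8 is true.
  20. (¬v3 ∨ ¬v7 ∨ ¬v10) — ¬v3 is true.
  21. (v11 ∨ ¬v7) — v11 is true.
  22. (v1 ∨ v3 ∨ ¬v5) — v1 is true.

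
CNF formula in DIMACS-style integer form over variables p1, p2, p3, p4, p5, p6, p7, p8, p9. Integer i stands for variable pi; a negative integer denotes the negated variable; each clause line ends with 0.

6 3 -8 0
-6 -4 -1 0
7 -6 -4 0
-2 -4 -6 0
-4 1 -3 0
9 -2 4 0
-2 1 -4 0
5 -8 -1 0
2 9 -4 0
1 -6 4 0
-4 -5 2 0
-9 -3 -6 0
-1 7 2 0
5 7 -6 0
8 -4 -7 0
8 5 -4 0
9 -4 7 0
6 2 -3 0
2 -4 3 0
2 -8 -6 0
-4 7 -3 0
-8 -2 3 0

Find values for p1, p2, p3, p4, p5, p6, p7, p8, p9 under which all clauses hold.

p1=1, p2=0, p3=0, p4=0, p5=1, p6=1, p7=1, p8=0, p9=1

Set p1 = True and propagate.
The remaining clauses are satisfied by p2 = False, p3 = False, p4 = False, p5 = True, p6 = True, p7 = True, p8 = False, p9 = True.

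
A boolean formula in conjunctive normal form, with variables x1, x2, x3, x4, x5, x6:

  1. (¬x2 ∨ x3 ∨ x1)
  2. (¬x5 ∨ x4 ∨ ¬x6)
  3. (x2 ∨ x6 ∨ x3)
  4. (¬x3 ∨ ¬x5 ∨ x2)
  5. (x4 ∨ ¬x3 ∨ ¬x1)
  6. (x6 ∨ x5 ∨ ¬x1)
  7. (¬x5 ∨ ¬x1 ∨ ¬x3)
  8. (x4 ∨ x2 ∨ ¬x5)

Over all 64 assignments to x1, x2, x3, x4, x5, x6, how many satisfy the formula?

Case analysis on x3 and x5:
  x3=1, x5=1: remaining (x1,x2,x4,x6) ∈ {(0,1,0,0); (0,1,1,0); (0,1,1,1)} — 3.
  x3=1, x5=0: x2 free; 5 ways for (x1,x4,x6) × 2^1 = 10.
  x3=0, x5=1: 5 of the 16 assignments to (x1,x2,x4,x6) work.
  x3=0, x5=0: x4 free; 3 ways for (x1,x2,x6) × 2^1 = 6.
Total: 3 + 10 + 5 + 6 = 24.

24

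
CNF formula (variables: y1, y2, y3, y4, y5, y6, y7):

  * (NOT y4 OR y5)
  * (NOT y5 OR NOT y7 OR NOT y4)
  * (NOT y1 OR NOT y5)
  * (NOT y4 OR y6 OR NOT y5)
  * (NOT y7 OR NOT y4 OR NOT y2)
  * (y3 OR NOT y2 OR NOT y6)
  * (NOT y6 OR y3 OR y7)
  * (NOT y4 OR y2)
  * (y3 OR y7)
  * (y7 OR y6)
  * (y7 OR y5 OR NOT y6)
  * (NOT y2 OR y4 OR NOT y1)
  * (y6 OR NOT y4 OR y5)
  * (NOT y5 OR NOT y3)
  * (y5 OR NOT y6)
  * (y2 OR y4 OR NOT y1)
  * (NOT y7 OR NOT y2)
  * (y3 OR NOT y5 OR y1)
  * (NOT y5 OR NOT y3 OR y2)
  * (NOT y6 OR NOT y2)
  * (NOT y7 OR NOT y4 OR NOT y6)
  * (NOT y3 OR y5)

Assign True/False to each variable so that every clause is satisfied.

y1=0, y2=0, y3=0, y4=0, y5=0, y6=0, y7=1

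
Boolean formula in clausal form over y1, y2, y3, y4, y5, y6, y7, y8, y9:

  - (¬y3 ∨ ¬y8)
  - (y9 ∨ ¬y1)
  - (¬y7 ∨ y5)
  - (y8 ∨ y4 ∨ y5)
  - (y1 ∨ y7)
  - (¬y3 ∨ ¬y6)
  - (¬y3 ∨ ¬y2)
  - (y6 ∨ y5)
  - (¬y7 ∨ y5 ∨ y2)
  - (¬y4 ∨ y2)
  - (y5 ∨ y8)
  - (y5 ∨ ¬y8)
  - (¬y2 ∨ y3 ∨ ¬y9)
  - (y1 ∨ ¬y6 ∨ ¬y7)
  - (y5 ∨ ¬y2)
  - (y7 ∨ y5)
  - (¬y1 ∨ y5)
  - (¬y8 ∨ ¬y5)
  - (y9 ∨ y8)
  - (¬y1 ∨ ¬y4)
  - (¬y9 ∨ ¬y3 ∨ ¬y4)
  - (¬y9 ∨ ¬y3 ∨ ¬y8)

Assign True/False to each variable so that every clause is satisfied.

Branch on y1: take y1 = False.
  then y7 is forced to True.
  then y5 is forced to True.
  then y6 is forced to False.
  then y8 is forced to False.
  then y9 is forced to True.
Set y2 = False and propagate.
  then y4 is forced to False.
y3 is now unconstrained; take y3 = True.
Every clause has at least one true literal under this assignment.

y1=0, y2=0, y3=1, y4=0, y5=1, y6=0, y7=1, y8=0, y9=1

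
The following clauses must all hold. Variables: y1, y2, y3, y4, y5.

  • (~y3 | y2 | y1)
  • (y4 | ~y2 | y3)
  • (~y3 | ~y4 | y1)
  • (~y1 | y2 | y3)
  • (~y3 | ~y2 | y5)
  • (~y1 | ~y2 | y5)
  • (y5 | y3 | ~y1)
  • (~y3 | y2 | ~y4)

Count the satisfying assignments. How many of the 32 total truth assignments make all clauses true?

12

Split on y3, then y2.
  y3=1, y2=1: remaining (y1,y4,y5) ∈ {(0,0,1); (1,0,1); (1,1,1)} — 3.
  y3=1, y2=0: remaining (y1,y4,y5) ∈ {(1,0,0); (1,0,1)} — 2.
  y3=0, y2=1: remaining (y1,y4,y5) ∈ {(0,1,0); (0,1,1); (1,1,1)} — 3.
  y3=0, y2=0: remaining (y1,y4,y5) ∈ {(0,0,0); (0,0,1); (0,1,0); (0,1,1)} — 4.
Total: 3 + 2 + 3 + 4 = 12.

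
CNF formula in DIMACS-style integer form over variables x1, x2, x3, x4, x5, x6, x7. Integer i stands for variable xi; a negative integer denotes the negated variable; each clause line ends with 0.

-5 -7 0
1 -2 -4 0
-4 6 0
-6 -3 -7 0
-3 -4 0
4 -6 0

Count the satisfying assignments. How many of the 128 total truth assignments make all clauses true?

Case analysis on x4 and x6:
  x4=1, x6=1: 9 of the 32 assignments to (x1,x2,x3,x5,x7) work.
  x4=1, x6=0: a clause becomes empty — 0.
  x4=0, x6=1: a clause becomes empty — 0.
  x4=0, x6=0: x1, x2, x3 free; 3 ways for (x5,x7) × 2^3 = 24.
Total: 9 + 0 + 0 + 24 = 33.

33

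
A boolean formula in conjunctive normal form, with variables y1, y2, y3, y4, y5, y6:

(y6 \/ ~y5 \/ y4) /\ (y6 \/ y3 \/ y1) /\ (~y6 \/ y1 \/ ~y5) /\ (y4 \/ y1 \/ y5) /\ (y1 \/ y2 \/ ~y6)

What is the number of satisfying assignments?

34

Split on y1, then y6.
  y1=1, y6=1: y2, y3, y4, y5 free → 2^4 = 16.
  y1=1, y6=0: y2, y3 free; 3 ways for (y4,y5) × 2^2 = 12.
  y1=0, y6=1: remaining (y2,y3,y4,y5) ∈ {(1,0,1,0); (1,1,1,0)} — 2.
  y1=0, y6=0: remaining (y2,y3,y4,y5) ∈ {(0,1,1,0); (0,1,1,1); (1,1,1,0); (1,1,1,1)} — 4.
Total: 16 + 12 + 2 + 4 = 34.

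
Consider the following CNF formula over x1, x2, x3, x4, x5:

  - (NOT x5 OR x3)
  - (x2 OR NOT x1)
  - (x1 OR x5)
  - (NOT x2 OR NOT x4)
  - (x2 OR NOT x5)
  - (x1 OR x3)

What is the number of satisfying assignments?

Satisfying assignments:
  x1=F x2=T x3=T x4=F x5=T
  x1=T x2=T x3=F x4=F x5=F
  x1=T x2=T x3=T x4=F x5=F
  x1=T x2=T x3=T x4=F x5=T
Count: 4.

4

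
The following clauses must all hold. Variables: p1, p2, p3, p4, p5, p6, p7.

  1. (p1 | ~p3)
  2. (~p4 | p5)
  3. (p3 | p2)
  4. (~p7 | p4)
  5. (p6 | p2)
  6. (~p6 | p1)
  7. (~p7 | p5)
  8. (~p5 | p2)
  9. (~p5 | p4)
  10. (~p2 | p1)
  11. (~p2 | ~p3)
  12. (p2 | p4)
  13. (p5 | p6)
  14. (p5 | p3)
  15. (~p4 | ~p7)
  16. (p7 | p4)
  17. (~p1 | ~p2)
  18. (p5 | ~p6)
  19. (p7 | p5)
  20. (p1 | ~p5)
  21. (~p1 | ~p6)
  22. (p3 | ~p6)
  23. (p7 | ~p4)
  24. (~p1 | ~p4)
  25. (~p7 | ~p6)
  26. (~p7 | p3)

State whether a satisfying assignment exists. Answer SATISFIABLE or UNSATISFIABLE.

p5 = True:
  propagation gives p2=True, p4=True, p1=True; an empty clause results — contradiction.
p5 = False:
  propagation gives p4=False, p7=False; an empty clause results — contradiction.
Every branch closes, so no satisfying assignment exists.

UNSATISFIABLE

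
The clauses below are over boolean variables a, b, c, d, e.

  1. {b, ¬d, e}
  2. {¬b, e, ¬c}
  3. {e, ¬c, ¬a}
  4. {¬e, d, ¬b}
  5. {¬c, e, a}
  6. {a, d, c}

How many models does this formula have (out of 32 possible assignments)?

Case analysis on e and c:
  e=1, c=1: a free; 3 ways for (b,d) × 2^1 = 6.
  e=1, c=0: 5 of the 8 assignments to (a,b,d) work.
  e=0, c=1: a clause becomes empty — 0.
  e=0, c=0: remaining (a,b,d) ∈ {(0,1,1); (1,0,0); (1,1,0); (1,1,1)} — 4.
Total: 6 + 5 + 0 + 4 = 15.

15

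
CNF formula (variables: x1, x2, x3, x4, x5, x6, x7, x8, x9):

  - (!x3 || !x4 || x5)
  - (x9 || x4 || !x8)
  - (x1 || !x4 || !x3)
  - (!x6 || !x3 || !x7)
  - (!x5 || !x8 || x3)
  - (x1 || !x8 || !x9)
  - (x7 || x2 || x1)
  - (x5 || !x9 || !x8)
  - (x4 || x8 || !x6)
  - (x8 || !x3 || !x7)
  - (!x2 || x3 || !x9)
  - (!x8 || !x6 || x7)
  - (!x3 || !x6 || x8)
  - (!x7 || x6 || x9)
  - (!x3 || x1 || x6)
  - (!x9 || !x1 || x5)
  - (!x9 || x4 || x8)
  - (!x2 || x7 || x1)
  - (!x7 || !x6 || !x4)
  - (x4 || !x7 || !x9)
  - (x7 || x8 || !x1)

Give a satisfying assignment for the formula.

x1 = True  x2 = True  x3 = True  x4 = True  x5 = True  x6 = False  x7 = False  x8 = True  x9 = False

Try x1 = True.
The remaining clauses are satisfied by x2 = True, x3 = True, x4 = True, x5 = True, x6 = False, x7 = False, x8 = True, x9 = False.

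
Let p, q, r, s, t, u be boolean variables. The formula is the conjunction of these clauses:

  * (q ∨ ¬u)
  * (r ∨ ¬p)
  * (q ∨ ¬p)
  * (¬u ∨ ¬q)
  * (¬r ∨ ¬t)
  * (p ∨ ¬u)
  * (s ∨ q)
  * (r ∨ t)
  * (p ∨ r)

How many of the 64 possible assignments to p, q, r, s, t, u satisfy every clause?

5

The models are:
  p=0 q=0 r=1 s=1 t=0 u=0
  p=0 q=1 r=1 s=0 t=0 u=0
  p=0 q=1 r=1 s=1 t=0 u=0
  p=1 q=1 r=1 s=0 t=0 u=0
  p=1 q=1 r=1 s=1 t=0 u=0
Count: 5.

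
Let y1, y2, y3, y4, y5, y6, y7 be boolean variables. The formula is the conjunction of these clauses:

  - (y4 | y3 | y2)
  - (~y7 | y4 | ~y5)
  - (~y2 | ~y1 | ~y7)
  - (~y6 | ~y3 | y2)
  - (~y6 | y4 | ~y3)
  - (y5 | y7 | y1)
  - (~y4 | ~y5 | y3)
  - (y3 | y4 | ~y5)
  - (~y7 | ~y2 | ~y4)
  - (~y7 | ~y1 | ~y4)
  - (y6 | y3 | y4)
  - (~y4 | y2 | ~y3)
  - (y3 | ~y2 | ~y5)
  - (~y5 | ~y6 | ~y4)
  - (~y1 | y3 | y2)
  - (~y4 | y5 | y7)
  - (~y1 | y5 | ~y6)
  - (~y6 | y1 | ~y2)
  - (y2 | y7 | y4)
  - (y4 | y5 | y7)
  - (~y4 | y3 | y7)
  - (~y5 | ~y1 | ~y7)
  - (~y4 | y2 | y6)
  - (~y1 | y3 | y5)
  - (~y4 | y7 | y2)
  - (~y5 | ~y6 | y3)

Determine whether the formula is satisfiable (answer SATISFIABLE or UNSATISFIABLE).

Set y1 = False and propagate.
Try y2 = False.
The remaining clauses are satisfied by y3 = False, y4 = True, y5 = False, y6 = True, y7 = True.
Every clause has at least one true literal under this assignment.
So y1=F, y2=F, y3=F, y4=T, y5=F, y6=T, y7=T is a satisfying assignment.

SATISFIABLE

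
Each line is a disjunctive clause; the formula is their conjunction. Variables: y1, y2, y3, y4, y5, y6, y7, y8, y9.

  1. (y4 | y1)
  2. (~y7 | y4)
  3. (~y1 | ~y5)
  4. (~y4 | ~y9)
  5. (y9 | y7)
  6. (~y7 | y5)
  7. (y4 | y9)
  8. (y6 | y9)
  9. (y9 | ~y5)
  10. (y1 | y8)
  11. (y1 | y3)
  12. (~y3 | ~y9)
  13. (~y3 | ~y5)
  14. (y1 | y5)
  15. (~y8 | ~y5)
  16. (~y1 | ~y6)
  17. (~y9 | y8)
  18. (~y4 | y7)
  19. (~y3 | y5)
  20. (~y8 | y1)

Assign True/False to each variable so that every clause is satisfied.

y1=1, y2=1, y3=0, y4=0, y5=0, y6=0, y7=0, y8=1, y9=1

Check each clause:
  1. (y1 | y4) — y1 is true.
  2. (y4 | ~y7) — ~y7 is true.
  3. (~y1 | ~y5) — ~y5 is true.
  4. (~y4 | ~y9) — ~y4 is true.
  5. (y9 | y7) — y9 is true.
  6. (~y7 | y5) — ~y7 is true.
  7. (y9 | y4) — y9 is true.
  8. (y9 | y6) — y9 is true.
  9. (~y5 | y9) — y9 is true.
  10. (y8 | y1) — y8 is true.
  11. (y3 | y1) — y1 is true.
  12. (~y9 | ~y3) — ~y3 is true.
  13. (~y5 | ~y3) — ~y5 is true.
  14. (y5 | y1) — y1 is true.
  15. (~y8 | ~y5) — ~y5 is true.
  16. (~y6 | ~y1) — ~y6 is true.
  17. (y8 | ~y9) — y8 is true.
  18. (~y4 | y7) — ~y4 is true.
  19. (y5 | ~y3) — ~y3 is true.
  20. (~y8 | y1) — y1 is true.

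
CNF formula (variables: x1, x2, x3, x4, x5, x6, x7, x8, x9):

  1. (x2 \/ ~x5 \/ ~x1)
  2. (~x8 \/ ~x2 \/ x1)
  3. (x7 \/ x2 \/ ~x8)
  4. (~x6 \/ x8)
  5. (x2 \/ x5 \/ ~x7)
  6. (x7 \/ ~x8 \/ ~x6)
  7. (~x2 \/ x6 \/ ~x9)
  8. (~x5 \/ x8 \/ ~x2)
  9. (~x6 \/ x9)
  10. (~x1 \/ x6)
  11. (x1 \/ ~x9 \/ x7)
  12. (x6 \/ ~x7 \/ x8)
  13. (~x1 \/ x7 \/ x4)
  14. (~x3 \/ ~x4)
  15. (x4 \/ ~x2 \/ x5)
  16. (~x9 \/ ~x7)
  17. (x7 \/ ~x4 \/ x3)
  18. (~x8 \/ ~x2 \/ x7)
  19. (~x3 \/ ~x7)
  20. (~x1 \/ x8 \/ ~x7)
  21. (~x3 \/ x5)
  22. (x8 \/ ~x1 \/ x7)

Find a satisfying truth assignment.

x1 = F, x2 = F, x3 = T, x4 = F, x5 = T, x6 = F, x7 = F, x8 = F, x9 = F

Check each clause:
  1. (x2 \/ ~x1 \/ ~x5) — ~x1 is true.
  2. (~x8 \/ x1 \/ ~x2) — ~x8 is true.
  3. (x2 \/ ~x8 \/ x7) — ~x8 is true.
  4. (x8 \/ ~x6) — ~x6 is true.
  5. (~x7 \/ x5 \/ x2) — ~x7 is true.
  6. (~x8 \/ ~x6 \/ x7) — ~x8 is true.
  7. (~x2 \/ ~x9 \/ x6) — ~x2 is true.
  8. (~x2 \/ ~x5 \/ x8) — ~x2 is true.
  9. (~x6 \/ x9) — ~x6 is true.
  10. (x6 \/ ~x1) — ~x1 is true.
  11. (~x9 \/ x7 \/ x1) — ~x9 is true.
  12. (x6 \/ x8 \/ ~x7) — ~x7 is true.
  13. (~x1 \/ x4 \/ x7) — ~x1 is true.
  14. (~x3 \/ ~x4) — ~x4 is true.
  15. (~x2 \/ x5 \/ x4) — x5 is true.
  16. (~x9 \/ ~x7) — ~x7 is true.
  17. (~x4 \/ x3 \/ x7) — x3 is true.
  18. (x7 \/ ~x8 \/ ~x2) — ~x8 is true.
  19. (~x7 \/ ~x3) — ~x7 is true.
  20. (~x7 \/ x8 \/ ~x1) — ~x7 is true.
  21. (x5 \/ ~x3) — x5 is true.
  22. (~x1 \/ x7 \/ x8) — ~x1 is true.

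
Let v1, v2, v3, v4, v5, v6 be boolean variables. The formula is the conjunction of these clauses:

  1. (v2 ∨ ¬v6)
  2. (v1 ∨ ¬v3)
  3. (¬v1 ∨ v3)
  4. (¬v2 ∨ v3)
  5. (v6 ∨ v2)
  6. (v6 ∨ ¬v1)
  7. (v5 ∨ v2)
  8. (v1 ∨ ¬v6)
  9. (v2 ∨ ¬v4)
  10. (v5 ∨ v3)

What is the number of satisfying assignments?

The models are:
  v1=T v2=T v3=T v4=F v5=F v6=T
  v1=T v2=T v3=T v4=F v5=T v6=T
  v1=T v2=T v3=T v4=T v5=F v6=T
  v1=T v2=T v3=T v4=T v5=T v6=T
That's 4 in total.

4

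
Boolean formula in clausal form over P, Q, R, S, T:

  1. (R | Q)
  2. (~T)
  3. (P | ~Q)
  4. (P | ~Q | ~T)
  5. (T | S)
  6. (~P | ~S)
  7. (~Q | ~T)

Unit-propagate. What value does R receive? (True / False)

(~T) is a unit clause: T = False.
From (S | T) and T = False: S = True.
In (~P | ~S), ~S is now false; ~P must hold, so P = False.
(P | ~Q) with P = False leaves only ~Q, so Q = False.
From (Q | R) and Q = False: R = True.

True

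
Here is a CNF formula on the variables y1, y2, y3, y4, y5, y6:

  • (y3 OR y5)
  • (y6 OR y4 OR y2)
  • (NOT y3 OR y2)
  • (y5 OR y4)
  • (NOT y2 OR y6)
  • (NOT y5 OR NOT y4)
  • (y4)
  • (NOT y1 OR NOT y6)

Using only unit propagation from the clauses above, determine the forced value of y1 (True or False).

Unit clause (y4) sets y4 = True.
(NOT y4 OR NOT y5): since y4 = True, the clause reduces to (NOT y5). y5 = False.
(y3 OR y5) with y5 = False leaves only y3, so y3 = True.
From (y2 OR NOT y3) and y3 = True: y2 = True.
(NOT y2 OR y6) with y2 = True leaves only y6, so y6 = True.
(NOT y1 OR NOT y6) with y6 = True leaves only NOT y1, so y1 = False.

False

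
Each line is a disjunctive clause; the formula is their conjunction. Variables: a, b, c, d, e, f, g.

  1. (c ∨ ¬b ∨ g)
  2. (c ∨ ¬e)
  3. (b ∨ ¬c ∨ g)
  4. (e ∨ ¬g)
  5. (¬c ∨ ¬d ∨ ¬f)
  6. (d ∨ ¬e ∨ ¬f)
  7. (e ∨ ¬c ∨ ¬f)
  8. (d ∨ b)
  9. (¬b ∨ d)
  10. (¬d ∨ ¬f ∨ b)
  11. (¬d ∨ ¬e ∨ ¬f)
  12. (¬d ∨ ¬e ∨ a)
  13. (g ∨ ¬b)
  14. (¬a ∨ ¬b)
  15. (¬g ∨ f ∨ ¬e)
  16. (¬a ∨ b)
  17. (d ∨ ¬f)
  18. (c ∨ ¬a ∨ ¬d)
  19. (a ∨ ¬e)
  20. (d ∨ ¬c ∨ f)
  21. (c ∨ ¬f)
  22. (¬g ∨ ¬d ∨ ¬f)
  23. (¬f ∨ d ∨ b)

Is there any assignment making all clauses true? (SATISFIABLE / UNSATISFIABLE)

SATISFIABLE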